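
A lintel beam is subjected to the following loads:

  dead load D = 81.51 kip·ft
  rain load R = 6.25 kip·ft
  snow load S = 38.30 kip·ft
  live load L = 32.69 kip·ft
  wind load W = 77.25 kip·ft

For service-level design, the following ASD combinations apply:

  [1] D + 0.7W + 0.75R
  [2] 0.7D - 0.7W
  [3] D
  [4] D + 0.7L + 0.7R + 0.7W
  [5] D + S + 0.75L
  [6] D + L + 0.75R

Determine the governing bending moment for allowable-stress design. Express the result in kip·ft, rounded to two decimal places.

162.84 kip·ft

[1] 1.0(81.51) + 0.7(77.25) + 0.75(6.25) = 140.27
[2] 0.7(81.51) - 0.7(77.25) = 2.98
[3] 1.0(81.51) = 81.51
[4] 1.0(81.51) + 0.7(32.69) + 0.7(6.25) + 0.7(77.25) = 162.84
[5] 1.0(81.51) + 1.0(38.30) + 0.75(32.69) = 144.33
[6] 1.0(81.51) + 1.0(32.69) + 0.75(6.25) = 118.89
Maximum is from combination 4.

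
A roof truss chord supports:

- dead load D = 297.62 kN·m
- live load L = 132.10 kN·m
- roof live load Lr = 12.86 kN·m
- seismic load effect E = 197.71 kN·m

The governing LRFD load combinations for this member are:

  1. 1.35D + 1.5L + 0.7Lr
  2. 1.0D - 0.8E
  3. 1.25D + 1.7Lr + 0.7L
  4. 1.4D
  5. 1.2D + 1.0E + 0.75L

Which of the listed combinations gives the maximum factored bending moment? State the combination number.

Combination 5

1. 1.35(297.62) + 1.5(132.10) + 0.7(12.86) = 401.79 + 198.15 + 9.00 = 608.94
2. 1.0(297.62) - 0.8(197.71) = 297.62 - 158.17 = 139.45
3. 1.25(297.62) + 1.7(12.86) + 0.7(132.10) = 372.03 + 21.86 + 92.47 = 486.36
4. 1.4(297.62) = 416.67
5. 1.2(297.62) + 1.0(197.71) + 0.75(132.10) = 357.14 + 197.71 + 99.08 = 653.93
The largest value is 653.93 kN·m from combination 5.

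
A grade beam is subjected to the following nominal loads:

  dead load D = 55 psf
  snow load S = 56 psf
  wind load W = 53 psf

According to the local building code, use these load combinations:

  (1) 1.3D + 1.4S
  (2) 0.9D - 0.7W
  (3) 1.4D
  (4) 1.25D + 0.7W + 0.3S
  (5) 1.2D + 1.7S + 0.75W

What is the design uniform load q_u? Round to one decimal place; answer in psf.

(1) 1.3(55) + 1.4(56) = 71.5 + 78.4 = 149.9
(2) 0.9(55) - 0.7(53) = 49.5 - 37.1 = 12.4
(3) 1.4(55) = 77.0
(4) 1.25(55) + 0.7(53) + 0.3(56) = 68.8 + 37.1 + 16.8 = 122.7
(5) 1.2(55) + 1.7(56) + 0.75(53) = 66.0 + 95.2 + 39.8 = 201.0
Combination 5 governs: q_u = 201.0 psf.

201.0 psf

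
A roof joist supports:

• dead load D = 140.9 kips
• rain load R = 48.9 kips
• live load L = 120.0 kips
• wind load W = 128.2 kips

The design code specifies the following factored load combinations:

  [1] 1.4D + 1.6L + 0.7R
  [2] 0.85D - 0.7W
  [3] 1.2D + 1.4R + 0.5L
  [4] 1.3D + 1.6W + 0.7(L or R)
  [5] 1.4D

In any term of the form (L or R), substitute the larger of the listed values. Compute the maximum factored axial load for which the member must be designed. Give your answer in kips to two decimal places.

(L or R) → L = 120.0 kips.
[1] 1.4(140.9) + 1.6(120.0) + 0.7(48.9) = 197.26 + 192.00 + 34.23 = 423.49
[2] 0.85(140.9) - 0.7(128.2) = 119.77 - 89.74 = 30.03
[3] 1.2(140.9) + 1.4(48.9) + 0.5(120.0) = 169.08 + 68.46 + 60.00 = 297.54
[4] 1.3(140.9) + 1.6(128.2) + 0.7(120.0) = 183.17 + 205.12 + 84.00 = 472.29
[5] 1.4(140.9) = 197.26
Combination 4 governs: P_u = 472.29 kips.

472.29 kips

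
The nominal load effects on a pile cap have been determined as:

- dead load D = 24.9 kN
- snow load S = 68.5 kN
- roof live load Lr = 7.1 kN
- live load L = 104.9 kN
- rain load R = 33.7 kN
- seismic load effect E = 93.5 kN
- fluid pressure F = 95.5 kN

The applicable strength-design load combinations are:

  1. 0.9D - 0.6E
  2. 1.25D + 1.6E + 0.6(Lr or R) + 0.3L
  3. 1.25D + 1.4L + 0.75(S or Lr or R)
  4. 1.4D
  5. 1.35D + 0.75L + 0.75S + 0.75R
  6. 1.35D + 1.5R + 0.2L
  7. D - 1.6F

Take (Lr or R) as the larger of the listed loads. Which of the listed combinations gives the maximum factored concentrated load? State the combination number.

(Lr or R) → R = 33.7 kN; (S or Lr or R) → S = 68.5 kN.
1. 0.9(24.9) - 0.6(93.5) = 22.41 - 56.10 = -33.69
2. 1.25(24.9) + 1.6(93.5) + 0.6(33.7) + 0.3(104.9) = 31.13 + 149.60 + 20.22 + 31.47 = 232.42
3. 1.25(24.9) + 1.4(104.9) + 0.75(68.5) = 229.36
4. 1.4(24.9) = 34.86
5. 1.35(24.9) + 0.75(104.9) + 0.75(68.5) + 0.75(33.7) = 188.94
6. 1.35(24.9) + 1.5(33.7) + 0.2(104.9) = 33.62 + 50.55 + 20.98 = 105.15
7. 1.0(24.9) - 1.6(95.5) = 24.90 - 152.80 = -127.90
The largest value is 232.42 kN from combination 2.

Combination 2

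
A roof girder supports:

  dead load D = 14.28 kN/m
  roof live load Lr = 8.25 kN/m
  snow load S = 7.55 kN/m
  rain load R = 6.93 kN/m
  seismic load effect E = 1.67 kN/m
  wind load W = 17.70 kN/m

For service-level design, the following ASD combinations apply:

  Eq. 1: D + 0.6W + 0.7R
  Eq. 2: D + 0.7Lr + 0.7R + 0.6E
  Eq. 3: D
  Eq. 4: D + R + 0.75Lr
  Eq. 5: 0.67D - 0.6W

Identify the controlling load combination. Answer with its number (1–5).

Combination 1

Eq. 1: 1.0(14.28) + 0.6(17.70) + 0.7(6.93) = 14.28 + 10.62 + 4.85 = 29.75
Eq. 2: 1.0(14.28) + 0.7(8.25) + 0.7(6.93) + 0.6(1.67) = 14.28 + 5.78 + 4.85 + 1.00 = 25.91
Eq. 3: 1.0(14.28) = 14.28
Eq. 4: 1.0(14.28) + 1.0(6.93) + 0.75(8.25) = 14.28 + 6.93 + 6.19 = 27.40
Eq. 5: 0.67(14.28) - 0.6(17.70) = 9.57 - 10.62 = -1.05
The largest value is 29.75 kN/m from combination 1.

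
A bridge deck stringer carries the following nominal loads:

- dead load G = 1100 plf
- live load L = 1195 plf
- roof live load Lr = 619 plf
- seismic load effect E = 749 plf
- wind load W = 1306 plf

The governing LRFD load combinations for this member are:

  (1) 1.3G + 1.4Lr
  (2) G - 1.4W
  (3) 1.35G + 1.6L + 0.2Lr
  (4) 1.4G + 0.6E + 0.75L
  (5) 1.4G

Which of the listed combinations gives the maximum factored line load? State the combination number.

(1) 1.3(1100) + 1.4(619) = 1430.00 + 866.60 = 2296.60
(2) 1.0(1100) - 1.4(1306) = 1100.00 - 1828.40 = -728.40
(3) 1.35(1100) + 1.6(1195) + 0.2(619) = 1485.00 + 1912.00 + 123.80 = 3520.80
(4) 1.4(1100) + 0.6(749) + 0.75(1195) = 1540.00 + 449.40 + 896.25 = 2885.65
(5) 1.4(1100) = 1540.00
The largest value is 3520.80 plf from combination 3.

Combination 3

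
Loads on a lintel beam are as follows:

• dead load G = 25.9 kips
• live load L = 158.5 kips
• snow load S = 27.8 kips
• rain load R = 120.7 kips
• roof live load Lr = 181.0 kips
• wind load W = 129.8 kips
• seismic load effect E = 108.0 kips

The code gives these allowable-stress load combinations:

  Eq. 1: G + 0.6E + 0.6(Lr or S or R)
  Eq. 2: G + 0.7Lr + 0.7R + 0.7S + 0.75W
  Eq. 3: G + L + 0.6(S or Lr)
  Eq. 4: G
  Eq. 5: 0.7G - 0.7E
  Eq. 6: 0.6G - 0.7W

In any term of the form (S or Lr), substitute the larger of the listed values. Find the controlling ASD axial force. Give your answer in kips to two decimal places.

(Lr or S or R) → Lr = 181.0 kips; (S or Lr) → Lr = 181.0 kips.
Eq. 1: 1.0(25.9) + 0.6(108.0) + 0.6(181.0) = 25.90 + 64.80 + 108.60 = 199.30
Eq. 2: 1.0(25.9) + 0.7(181.0) + 0.7(120.7) + 0.7(27.8) + 0.75(129.8) = 25.90 + 126.70 + 84.49 + 19.46 + 97.35 = 353.90
Eq. 3: 1.0(25.9) + 1.0(158.5) + 0.6(181.0) = 25.90 + 158.50 + 108.60 = 293.00
Eq. 4: 1.0(25.9) = 25.90
Eq. 5: 0.7(25.9) - 0.7(108.0) = 18.13 - 75.60 = -57.47
Eq. 6: 0.6(25.9) - 0.7(129.8) = 15.54 - 90.86 = -75.32
Combination 2 governs: P = 353.90 kips.

353.90 kips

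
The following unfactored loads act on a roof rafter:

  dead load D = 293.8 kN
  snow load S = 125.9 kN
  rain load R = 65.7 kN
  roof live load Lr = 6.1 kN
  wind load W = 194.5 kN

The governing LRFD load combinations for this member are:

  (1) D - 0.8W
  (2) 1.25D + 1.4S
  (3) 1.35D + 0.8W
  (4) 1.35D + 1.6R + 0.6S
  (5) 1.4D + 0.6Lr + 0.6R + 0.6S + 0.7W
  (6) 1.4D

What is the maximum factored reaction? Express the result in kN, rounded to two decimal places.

666.09 kN

(1) 1.0(293.8) - 0.8(194.5) = 138.20
(2) 1.25(293.8) + 1.4(125.9) = 543.51
(3) 1.35(293.8) + 0.8(194.5) = 552.23
(4) 1.35(293.8) + 1.6(65.7) + 0.6(125.9) = 577.29
(5) 1.4(293.8) + 0.6(6.1) + 0.6(65.7) + 0.6(125.9) + 0.7(194.5) = 666.09
(6) 1.4(293.8) = 411.32
Combination 5 governs: V_u = 666.09 kN.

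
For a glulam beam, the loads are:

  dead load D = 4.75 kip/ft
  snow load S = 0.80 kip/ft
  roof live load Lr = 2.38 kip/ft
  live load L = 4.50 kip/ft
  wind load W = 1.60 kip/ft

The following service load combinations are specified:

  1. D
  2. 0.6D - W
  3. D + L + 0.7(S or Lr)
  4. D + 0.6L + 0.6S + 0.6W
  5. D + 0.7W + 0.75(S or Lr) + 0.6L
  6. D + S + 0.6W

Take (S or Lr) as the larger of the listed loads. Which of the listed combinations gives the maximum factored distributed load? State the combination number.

(S or Lr) → Lr = 2.38 kip/ft.
1. 1.0(4.75) = 4.75
2. 0.6(4.75) - 1.0(1.60) = 2.85 - 1.60 = 1.25
3. 1.0(4.75) + 1.0(4.50) + 0.7(2.38) = 4.75 + 4.50 + 1.67 = 10.92
4. 1.0(4.75) + 0.6(4.50) + 0.6(0.80) + 0.6(1.60) = 4.75 + 2.70 + 0.48 + 0.96 = 8.89
5. 1.0(4.75) + 0.7(1.60) + 0.75(2.38) + 0.6(4.50) = 4.75 + 1.12 + 1.79 + 2.70 = 10.36
6. 1.0(4.75) + 1.0(0.80) + 0.6(1.60) = 4.75 + 0.80 + 0.96 = 6.51
The largest value is 10.92 kip/ft from combination 3.

Combination 3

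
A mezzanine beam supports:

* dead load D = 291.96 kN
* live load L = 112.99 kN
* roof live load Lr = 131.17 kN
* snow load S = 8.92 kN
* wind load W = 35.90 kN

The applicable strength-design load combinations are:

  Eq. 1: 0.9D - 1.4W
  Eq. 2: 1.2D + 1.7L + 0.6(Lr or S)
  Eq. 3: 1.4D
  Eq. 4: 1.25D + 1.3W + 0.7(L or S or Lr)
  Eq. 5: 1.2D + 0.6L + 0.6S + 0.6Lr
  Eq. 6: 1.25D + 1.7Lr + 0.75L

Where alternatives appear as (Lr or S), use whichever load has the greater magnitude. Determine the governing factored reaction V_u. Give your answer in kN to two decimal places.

672.68 kN

(Lr or S) → Lr = 131.17 kN; (L or S or Lr) → Lr = 131.17 kN.
Eq. 1: 0.9(291.96) - 1.4(35.90) = 262.76 - 50.26 = 212.50
Eq. 2: 1.2(291.96) + 1.7(112.99) + 0.6(131.17) = 621.14
Eq. 3: 1.4(291.96) = 408.74
Eq. 4: 1.25(291.96) + 1.3(35.90) + 0.7(131.17) = 364.95 + 46.67 + 91.82 = 503.44
Eq. 5: 1.2(291.96) + 0.6(112.99) + 0.6(8.92) + 0.6(131.17) = 502.20
Eq. 6: 1.25(291.96) + 1.7(131.17) + 0.75(112.99) = 364.95 + 222.99 + 84.74 = 672.68
Maximum is from combination 6.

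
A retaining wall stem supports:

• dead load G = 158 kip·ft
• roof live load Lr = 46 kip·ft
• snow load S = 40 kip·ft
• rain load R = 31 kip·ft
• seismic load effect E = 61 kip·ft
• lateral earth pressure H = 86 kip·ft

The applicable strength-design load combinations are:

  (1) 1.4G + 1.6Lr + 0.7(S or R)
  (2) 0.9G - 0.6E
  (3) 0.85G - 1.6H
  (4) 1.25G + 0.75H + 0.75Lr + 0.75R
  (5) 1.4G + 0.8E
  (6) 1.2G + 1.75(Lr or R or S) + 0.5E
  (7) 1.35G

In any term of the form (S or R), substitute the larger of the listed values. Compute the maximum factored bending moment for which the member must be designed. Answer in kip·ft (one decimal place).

322.8 kip·ft

(S or R) → S = 40 kip·ft; (Lr or R or S) → Lr = 46 kip·ft.
(1) 1.4(158) + 1.6(46) + 0.7(40) = 322.8
(2) 0.9(158) - 0.6(61) = 105.6
(3) 0.85(158) - 1.6(86) = -3.3
(4) 1.25(158) + 0.75(86) + 0.75(46) + 0.75(31) = 319.8
(5) 1.4(158) + 0.8(61) = 270.0
(6) 1.2(158) + 1.75(46) + 0.5(61) = 300.6
(7) 1.35(158) = 213.3
The controlling combination is 1, giving 322.8 kip·ft.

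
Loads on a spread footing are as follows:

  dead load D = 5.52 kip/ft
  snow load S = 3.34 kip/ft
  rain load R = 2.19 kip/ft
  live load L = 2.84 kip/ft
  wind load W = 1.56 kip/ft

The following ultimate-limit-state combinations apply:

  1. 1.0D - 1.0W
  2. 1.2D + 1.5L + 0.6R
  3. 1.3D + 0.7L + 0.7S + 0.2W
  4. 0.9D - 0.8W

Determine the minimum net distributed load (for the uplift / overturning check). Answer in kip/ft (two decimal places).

1. 1.0(5.52) - 1.0(1.56) = 5.52 - 1.56 = 3.96
2. 1.2(5.52) + 1.5(2.84) + 0.6(2.19) = 12.20
3. 1.3(5.52) + 0.7(2.84) + 0.7(3.34) + 0.2(1.56) = 11.81
4. 0.9(5.52) - 0.8(1.56) = 4.97 - 1.25 = 3.72
Combination 4 gives the minimum: 3.72 kip/ft.

3.72 kip/ft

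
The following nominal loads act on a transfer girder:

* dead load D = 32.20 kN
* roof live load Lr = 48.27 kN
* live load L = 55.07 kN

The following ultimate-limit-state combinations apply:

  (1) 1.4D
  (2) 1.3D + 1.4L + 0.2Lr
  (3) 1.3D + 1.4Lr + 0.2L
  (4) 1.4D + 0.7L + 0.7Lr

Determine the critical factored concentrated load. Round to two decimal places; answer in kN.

128.61 kN

(1) 1.4(32.20) = 45.08
(2) 1.3(32.20) + 1.4(55.07) + 0.2(48.27) = 128.61
(3) 1.3(32.20) + 1.4(48.27) + 0.2(55.07) = 120.45
(4) 1.4(32.20) + 0.7(55.07) + 0.7(48.27) = 117.42
Combination 2 governs: P_u = 128.61 kN.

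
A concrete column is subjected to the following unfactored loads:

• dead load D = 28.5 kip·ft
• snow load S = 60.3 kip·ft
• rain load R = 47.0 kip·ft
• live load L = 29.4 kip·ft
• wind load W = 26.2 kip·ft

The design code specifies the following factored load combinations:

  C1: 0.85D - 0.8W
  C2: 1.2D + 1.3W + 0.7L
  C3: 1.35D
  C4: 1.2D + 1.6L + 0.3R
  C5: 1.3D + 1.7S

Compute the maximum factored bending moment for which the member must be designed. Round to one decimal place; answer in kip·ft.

139.6 kip·ft

C1: 0.85(28.5) - 0.8(26.2) = 3.3
C2: 1.2(28.5) + 1.3(26.2) + 0.7(29.4) = 88.8
C3: 1.35(28.5) = 38.5
C4: 1.2(28.5) + 1.6(29.4) + 0.3(47.0) = 95.3
C5: 1.3(28.5) + 1.7(60.3) = 139.6
Maximum is from combination 5.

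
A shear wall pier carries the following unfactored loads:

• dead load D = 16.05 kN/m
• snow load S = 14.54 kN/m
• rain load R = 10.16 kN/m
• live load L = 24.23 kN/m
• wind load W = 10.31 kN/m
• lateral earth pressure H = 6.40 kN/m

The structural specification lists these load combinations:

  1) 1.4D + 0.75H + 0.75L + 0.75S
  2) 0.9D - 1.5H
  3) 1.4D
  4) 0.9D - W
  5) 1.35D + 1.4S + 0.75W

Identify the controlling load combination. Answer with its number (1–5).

Combination 1

1) 1.4(16.05) + 0.75(6.40) + 0.75(24.23) + 0.75(14.54) = 56.35
2) 0.9(16.05) - 1.5(6.40) = 4.85
3) 1.4(16.05) = 22.47
4) 0.9(16.05) - 1.0(10.31) = 4.14
5) 1.35(16.05) + 1.4(14.54) + 0.75(10.31) = 49.76
The largest value is 56.35 kN/m from combination 1.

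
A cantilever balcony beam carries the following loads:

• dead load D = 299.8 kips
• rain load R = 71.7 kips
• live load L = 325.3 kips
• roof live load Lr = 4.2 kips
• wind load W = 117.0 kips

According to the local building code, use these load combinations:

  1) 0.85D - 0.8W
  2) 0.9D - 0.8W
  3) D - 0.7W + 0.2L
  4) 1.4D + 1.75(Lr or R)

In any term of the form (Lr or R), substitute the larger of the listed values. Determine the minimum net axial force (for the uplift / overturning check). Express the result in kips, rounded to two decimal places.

161.23 kips

(Lr or R) → R = 71.7 kips.
1) 0.85(299.8) - 0.8(117.0) = 254.83 - 93.60 = 161.23
2) 0.9(299.8) - 0.8(117.0) = 269.82 - 93.60 = 176.22
3) 1.0(299.8) - 0.7(117.0) + 0.2(325.3) = 299.80 - 81.90 + 65.06 = 282.96
4) 1.4(299.8) + 1.75(71.7) = 419.72 + 125.48 = 545.20
Combination 1 gives the minimum: 161.23 kips.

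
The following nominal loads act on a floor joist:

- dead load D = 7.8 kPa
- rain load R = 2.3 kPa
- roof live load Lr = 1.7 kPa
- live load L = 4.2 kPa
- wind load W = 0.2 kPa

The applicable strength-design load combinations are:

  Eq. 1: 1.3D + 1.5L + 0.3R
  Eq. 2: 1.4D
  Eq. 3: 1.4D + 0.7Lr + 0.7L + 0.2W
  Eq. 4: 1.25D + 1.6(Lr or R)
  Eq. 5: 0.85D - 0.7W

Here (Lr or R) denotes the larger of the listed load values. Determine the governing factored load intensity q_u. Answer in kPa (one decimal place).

(Lr or R) → R = 2.3 kPa.
Eq. 1: 1.3(7.8) + 1.5(4.2) + 0.3(2.3) = 17.1
Eq. 2: 1.4(7.8) = 10.9
Eq. 3: 1.4(7.8) + 0.7(1.7) + 0.7(4.2) + 0.2(0.2) = 15.1
Eq. 4: 1.25(7.8) + 1.6(2.3) = 13.4
Eq. 5: 0.85(7.8) - 0.7(0.2) = 6.5
Maximum is from combination 1.

17.1 kPa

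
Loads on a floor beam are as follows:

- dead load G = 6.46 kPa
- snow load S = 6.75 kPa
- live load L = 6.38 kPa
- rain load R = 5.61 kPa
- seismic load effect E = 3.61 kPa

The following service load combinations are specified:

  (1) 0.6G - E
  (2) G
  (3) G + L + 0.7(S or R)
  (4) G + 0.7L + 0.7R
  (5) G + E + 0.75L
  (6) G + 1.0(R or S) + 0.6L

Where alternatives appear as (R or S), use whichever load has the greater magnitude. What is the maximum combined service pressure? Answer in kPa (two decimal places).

17.57 kPa

(S or R) → S = 6.75 kPa; (R or S) → S = 6.75 kPa.
(1) 0.6(6.46) - 1.0(3.61) = 3.88 - 3.61 = 0.27
(2) 1.0(6.46) = 6.46
(3) 1.0(6.46) + 1.0(6.38) + 0.7(6.75) = 6.46 + 6.38 + 4.73 = 17.57
(4) 1.0(6.46) + 0.7(6.38) + 0.7(5.61) = 14.85
(5) 1.0(6.46) + 1.0(3.61) + 0.75(6.38) = 6.46 + 3.61 + 4.79 = 14.86
(6) 1.0(6.46) + 1.0(6.75) + 0.6(6.38) = 6.46 + 6.75 + 3.83 = 17.04
Maximum is from combination 3.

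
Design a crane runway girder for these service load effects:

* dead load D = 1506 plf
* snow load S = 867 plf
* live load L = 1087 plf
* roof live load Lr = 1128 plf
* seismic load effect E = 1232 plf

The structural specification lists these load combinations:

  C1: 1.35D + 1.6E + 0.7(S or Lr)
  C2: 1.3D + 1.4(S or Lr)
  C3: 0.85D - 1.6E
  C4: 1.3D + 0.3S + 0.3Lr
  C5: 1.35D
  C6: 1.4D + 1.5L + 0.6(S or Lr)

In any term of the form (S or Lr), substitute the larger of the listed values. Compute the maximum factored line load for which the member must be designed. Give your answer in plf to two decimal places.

4793.90 plf

(S or Lr) → Lr = 1128 plf.
C1: 1.35(1506) + 1.6(1232) + 0.7(1128) = 2033.10 + 1971.20 + 789.60 = 4793.90
C2: 1.3(1506) + 1.4(1128) = 1957.80 + 1579.20 = 3537.00
C3: 0.85(1506) - 1.6(1232) = 1280.10 - 1971.20 = -691.10
C4: 1.3(1506) + 0.3(867) + 0.3(1128) = 1957.80 + 260.10 + 338.40 = 2556.30
C5: 1.35(1506) = 2033.10
C6: 1.4(1506) + 1.5(1087) + 0.6(1128) = 2108.40 + 1630.50 + 676.80 = 4415.70
Combination 1 governs: w_u = 4793.90 plf.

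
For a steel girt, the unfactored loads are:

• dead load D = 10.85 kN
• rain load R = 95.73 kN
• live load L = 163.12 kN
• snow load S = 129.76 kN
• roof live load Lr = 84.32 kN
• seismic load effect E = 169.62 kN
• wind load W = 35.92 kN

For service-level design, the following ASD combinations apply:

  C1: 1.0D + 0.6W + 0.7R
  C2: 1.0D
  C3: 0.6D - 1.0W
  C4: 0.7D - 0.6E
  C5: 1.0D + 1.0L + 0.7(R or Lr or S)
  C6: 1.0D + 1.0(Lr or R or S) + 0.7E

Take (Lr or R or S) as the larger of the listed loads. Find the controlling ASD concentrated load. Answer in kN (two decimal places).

264.80 kN

(R or Lr or S) → S = 129.76 kN; (Lr or R or S) → S = 129.76 kN.
C1: 1.0(10.85) + 0.6(35.92) + 0.7(95.73) = 10.85 + 21.55 + 67.01 = 99.41
C2: 1.0(10.85) = 10.85
C3: 0.6(10.85) - 1.0(35.92) = 6.51 - 35.92 = -29.41
C4: 0.7(10.85) - 0.6(169.62) = -94.18
C5: 1.0(10.85) + 1.0(163.12) + 0.7(129.76) = 10.85 + 163.12 + 90.83 = 264.80
C6: 1.0(10.85) + 1.0(129.76) + 0.7(169.62) = 10.85 + 129.76 + 118.73 = 259.34
The controlling combination is 5, giving 264.80 kN.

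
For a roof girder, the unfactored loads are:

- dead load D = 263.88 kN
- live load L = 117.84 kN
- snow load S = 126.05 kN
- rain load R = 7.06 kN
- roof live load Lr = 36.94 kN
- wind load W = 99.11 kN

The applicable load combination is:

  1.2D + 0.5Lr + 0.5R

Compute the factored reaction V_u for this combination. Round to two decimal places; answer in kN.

338.66 kN

1.2(263.88) + 0.5(36.94) + 0.5(7.06) = 338.66
V_u = 338.66 kN.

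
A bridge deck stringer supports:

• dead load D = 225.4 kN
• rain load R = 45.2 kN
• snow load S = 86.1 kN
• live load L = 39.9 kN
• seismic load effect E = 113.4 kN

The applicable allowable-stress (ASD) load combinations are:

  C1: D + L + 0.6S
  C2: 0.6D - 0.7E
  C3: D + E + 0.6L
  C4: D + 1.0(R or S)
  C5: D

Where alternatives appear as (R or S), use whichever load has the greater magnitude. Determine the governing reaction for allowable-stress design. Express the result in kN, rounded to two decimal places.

362.74 kN

(R or S) → S = 86.1 kN.
C1: 1.0(225.4) + 1.0(39.9) + 0.6(86.1) = 225.40 + 39.90 + 51.66 = 316.96
C2: 0.6(225.4) - 0.7(113.4) = 135.24 - 79.38 = 55.86
C3: 1.0(225.4) + 1.0(113.4) + 0.6(39.9) = 225.40 + 113.40 + 23.94 = 362.74
C4: 1.0(225.4) + 1.0(86.1) = 225.40 + 86.10 = 311.50
C5: 1.0(225.4) = 225.40
Maximum is from combination 3.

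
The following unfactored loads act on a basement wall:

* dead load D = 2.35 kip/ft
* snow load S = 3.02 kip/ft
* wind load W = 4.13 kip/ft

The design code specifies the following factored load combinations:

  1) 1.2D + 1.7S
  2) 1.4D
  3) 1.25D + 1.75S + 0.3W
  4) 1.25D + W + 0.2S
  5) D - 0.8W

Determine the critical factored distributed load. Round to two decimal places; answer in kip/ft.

9.46 kip/ft

1) 1.2(2.35) + 1.7(3.02) = 7.95
2) 1.4(2.35) = 3.29
3) 1.25(2.35) + 1.75(3.02) + 0.3(4.13) = 9.46
4) 1.25(2.35) + 1.0(4.13) + 0.2(3.02) = 7.67
5) 1.0(2.35) - 0.8(4.13) = -0.95
The controlling combination is 3, giving 9.46 kip/ft.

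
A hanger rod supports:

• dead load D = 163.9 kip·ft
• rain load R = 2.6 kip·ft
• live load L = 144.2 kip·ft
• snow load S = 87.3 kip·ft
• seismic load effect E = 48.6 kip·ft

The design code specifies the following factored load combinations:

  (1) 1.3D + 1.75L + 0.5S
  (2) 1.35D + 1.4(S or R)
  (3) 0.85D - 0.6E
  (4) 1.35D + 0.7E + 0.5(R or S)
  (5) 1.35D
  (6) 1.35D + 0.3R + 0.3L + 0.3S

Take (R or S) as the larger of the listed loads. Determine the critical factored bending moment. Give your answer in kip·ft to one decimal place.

509.1 kip·ft

(S or R) → S = 87.3 kip·ft; (R or S) → S = 87.3 kip·ft.
(1) 1.3(163.9) + 1.75(144.2) + 0.5(87.3) = 509.1
(2) 1.35(163.9) + 1.4(87.3) = 221.3 + 122.2 = 343.5
(3) 0.85(163.9) - 0.6(48.6) = 110.2
(4) 1.35(163.9) + 0.7(48.6) + 0.5(87.3) = 298.9
(5) 1.35(163.9) = 221.3
(6) 1.35(163.9) + 0.3(2.6) + 0.3(144.2) + 0.3(87.3) = 291.5
Maximum is from combination 1.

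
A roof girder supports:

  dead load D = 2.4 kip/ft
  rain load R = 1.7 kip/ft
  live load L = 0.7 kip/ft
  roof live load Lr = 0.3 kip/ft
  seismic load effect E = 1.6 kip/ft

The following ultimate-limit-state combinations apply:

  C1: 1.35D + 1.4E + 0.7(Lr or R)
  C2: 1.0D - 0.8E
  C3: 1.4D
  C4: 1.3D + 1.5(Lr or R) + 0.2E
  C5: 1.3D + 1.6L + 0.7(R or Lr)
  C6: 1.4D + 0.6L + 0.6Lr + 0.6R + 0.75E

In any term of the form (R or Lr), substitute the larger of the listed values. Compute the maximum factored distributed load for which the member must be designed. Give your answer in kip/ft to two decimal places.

(Lr or R) → R = 1.7 kip/ft; (R or Lr) → R = 1.7 kip/ft.
C1: 1.35(2.4) + 1.4(1.6) + 0.7(1.7) = 6.67
C2: 1.0(2.4) - 0.8(1.6) = 1.12
C3: 1.4(2.4) = 3.36
C4: 1.3(2.4) + 1.5(1.7) + 0.2(1.6) = 5.99
C5: 1.3(2.4) + 1.6(0.7) + 0.7(1.7) = 5.43
C6: 1.4(2.4) + 0.6(0.7) + 0.6(0.3) + 0.6(1.7) + 0.75(1.6) = 6.18
Maximum is from combination 1.

6.67 kip/ft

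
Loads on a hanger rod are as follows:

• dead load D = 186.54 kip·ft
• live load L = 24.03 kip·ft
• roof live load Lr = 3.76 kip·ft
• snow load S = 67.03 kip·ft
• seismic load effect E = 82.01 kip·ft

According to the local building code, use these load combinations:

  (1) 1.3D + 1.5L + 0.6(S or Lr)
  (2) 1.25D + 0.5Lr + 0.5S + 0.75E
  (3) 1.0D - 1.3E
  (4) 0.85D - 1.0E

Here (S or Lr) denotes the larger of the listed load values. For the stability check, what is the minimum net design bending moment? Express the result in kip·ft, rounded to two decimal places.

76.55 kip·ft

(S or Lr) → S = 67.03 kip·ft.
(1) 1.3(186.54) + 1.5(24.03) + 0.6(67.03) = 242.50 + 36.05 + 40.22 = 318.77
(2) 1.25(186.54) + 0.5(3.76) + 0.5(67.03) + 0.75(82.01) = 330.08
(3) 1.0(186.54) - 1.3(82.01) = 186.54 - 106.61 = 79.93
(4) 0.85(186.54) - 1.0(82.01) = 158.56 - 82.01 = 76.55
Combination 4 gives the minimum: 76.55 kip·ft.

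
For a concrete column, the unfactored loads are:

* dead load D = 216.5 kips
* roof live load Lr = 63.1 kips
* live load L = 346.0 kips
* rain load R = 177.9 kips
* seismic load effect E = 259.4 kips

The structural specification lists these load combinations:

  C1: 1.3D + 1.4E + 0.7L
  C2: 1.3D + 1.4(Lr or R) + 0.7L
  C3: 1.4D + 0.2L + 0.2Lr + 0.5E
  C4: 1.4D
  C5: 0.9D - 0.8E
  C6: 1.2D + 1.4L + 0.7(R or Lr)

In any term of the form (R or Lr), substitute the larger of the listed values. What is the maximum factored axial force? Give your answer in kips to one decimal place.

(Lr or R) → R = 177.9 kips; (R or Lr) → R = 177.9 kips.
C1: 1.3(216.5) + 1.4(259.4) + 0.7(346.0) = 886.8
C2: 1.3(216.5) + 1.4(177.9) + 0.7(346.0) = 772.7
C3: 1.4(216.5) + 0.2(346.0) + 0.2(63.1) + 0.5(259.4) = 303.1 + 69.2 + 12.6 + 129.7 = 514.6
C4: 1.4(216.5) = 303.1
C5: 0.9(216.5) - 0.8(259.4) = -12.7
C6: 1.2(216.5) + 1.4(346.0) + 0.7(177.9) = 259.8 + 484.4 + 124.5 = 868.7
Maximum is from combination 1.

886.8 kips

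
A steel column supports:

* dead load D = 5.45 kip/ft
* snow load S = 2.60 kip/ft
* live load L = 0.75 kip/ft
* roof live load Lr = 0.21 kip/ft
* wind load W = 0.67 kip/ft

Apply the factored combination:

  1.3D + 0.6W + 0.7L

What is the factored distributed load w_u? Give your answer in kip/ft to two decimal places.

8.01 kip/ft

1.3(5.45) + 0.6(0.67) + 0.7(0.75) = 8.01
w_u = 8.01 kip/ft.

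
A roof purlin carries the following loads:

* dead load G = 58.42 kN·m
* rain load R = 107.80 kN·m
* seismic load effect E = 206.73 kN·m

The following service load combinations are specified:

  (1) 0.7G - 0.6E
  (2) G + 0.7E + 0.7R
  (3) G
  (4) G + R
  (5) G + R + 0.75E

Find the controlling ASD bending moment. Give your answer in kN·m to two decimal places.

(1) 0.7(58.42) - 0.6(206.73) = -83.14
(2) 1.0(58.42) + 0.7(206.73) + 0.7(107.80) = 278.59
(3) 1.0(58.42) = 58.42
(4) 1.0(58.42) + 1.0(107.80) = 166.22
(5) 1.0(58.42) + 1.0(107.80) + 0.75(206.73) = 321.27
Combination 5 governs: M = 321.27 kN·m.

321.27 kN·m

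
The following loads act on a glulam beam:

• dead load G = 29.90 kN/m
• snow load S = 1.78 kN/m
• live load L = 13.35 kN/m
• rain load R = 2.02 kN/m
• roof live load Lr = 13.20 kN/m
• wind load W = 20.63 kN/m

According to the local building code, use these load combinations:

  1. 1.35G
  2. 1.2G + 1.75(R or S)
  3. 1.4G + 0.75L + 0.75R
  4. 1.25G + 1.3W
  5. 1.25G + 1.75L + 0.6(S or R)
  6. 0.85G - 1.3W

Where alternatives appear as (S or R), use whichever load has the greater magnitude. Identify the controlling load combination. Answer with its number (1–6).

(R or S) → R = 2.02 kN/m; (S or R) → R = 2.02 kN/m.
1. 1.35(29.90) = 40.37
2. 1.2(29.90) + 1.75(2.02) = 35.88 + 3.54 = 39.42
3. 1.4(29.90) + 0.75(13.35) + 0.75(2.02) = 41.86 + 10.01 + 1.52 = 53.39
4. 1.25(29.90) + 1.3(20.63) = 64.19
5. 1.25(29.90) + 1.75(13.35) + 0.6(2.02) = 37.38 + 23.36 + 1.21 = 61.95
6. 0.85(29.90) - 1.3(20.63) = 25.42 - 26.82 = -1.40
The largest value is 64.19 kN/m from combination 4.

Combination 4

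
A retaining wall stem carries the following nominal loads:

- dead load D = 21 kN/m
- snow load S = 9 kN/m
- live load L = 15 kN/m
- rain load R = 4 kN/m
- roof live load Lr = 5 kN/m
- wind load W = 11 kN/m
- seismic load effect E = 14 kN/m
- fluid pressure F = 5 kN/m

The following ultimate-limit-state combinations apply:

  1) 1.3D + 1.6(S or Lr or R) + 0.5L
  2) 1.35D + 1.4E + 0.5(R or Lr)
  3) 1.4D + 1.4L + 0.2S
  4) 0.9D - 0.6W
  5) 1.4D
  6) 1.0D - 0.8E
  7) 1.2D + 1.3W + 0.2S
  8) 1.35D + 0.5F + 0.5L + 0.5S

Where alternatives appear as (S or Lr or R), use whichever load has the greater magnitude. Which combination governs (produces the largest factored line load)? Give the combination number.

(S or Lr or R) → S = 9 kN/m; (R or Lr) → Lr = 5 kN/m.
1) 1.3(21) + 1.6(9) + 0.5(15) = 27.3 + 14.4 + 7.5 = 49.2
2) 1.35(21) + 1.4(14) + 0.5(5) = 28.4 + 19.6 + 2.5 = 50.5
3) 1.4(21) + 1.4(15) + 0.2(9) = 29.4 + 21.0 + 1.8 = 52.2
4) 0.9(21) - 0.6(11) = 18.9 - 6.6 = 12.3
5) 1.4(21) = 29.4
6) 1.0(21) - 0.8(14) = 21.0 - 11.2 = 9.8
7) 1.2(21) + 1.3(11) + 0.2(9) = 25.2 + 14.3 + 1.8 = 41.3
8) 1.35(21) + 0.5(5) + 0.5(15) + 0.5(9) = 28.4 + 2.5 + 7.5 + 4.5 = 42.9
The largest value is 52.2 kN/m from combination 3.

Combination 3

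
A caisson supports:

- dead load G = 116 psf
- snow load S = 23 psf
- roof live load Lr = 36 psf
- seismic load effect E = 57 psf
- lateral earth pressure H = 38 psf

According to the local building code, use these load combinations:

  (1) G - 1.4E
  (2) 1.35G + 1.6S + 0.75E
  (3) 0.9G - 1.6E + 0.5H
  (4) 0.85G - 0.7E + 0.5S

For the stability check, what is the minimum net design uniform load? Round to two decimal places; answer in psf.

32.20 psf

(1) 1.0(116) - 1.4(57) = 116.00 - 79.80 = 36.20
(2) 1.35(116) + 1.6(23) + 0.75(57) = 156.60 + 36.80 + 42.75 = 236.15
(3) 0.9(116) - 1.6(57) + 0.5(38) = 104.40 - 91.20 + 19.00 = 32.20
(4) 0.85(116) - 0.7(57) + 0.5(23) = 98.60 - 39.90 + 11.50 = 70.20
Combination 3 gives the minimum: 32.20 psf.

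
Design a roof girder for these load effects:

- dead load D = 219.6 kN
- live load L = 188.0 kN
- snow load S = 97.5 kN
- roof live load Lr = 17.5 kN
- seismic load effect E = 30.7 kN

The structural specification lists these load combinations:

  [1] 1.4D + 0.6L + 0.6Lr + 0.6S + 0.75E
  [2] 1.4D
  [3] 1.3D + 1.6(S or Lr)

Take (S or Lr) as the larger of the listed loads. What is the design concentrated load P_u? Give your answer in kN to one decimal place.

(S or Lr) → S = 97.5 kN.
[1] 1.4(219.6) + 0.6(188.0) + 0.6(17.5) + 0.6(97.5) + 0.75(30.7) = 512.3
[2] 1.4(219.6) = 307.4
[3] 1.3(219.6) + 1.6(97.5) = 285.5 + 156.0 = 441.5
Combination 1 governs: P_u = 512.3 kN.

512.3 kN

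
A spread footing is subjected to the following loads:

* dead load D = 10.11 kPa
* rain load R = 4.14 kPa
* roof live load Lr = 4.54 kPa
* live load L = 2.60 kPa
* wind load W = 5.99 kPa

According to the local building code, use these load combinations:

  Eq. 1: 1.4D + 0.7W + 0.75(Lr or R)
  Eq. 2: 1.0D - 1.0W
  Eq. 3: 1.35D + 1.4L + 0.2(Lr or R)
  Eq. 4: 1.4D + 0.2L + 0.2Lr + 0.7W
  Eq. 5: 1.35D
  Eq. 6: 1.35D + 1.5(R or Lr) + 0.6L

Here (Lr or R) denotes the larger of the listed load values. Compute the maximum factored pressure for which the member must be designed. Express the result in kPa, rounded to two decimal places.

(Lr or R) → Lr = 4.54 kPa; (R or Lr) → Lr = 4.54 kPa.
Eq. 1: 1.4(10.11) + 0.7(5.99) + 0.75(4.54) = 21.75
Eq. 2: 1.0(10.11) - 1.0(5.99) = 4.12
Eq. 3: 1.35(10.11) + 1.4(2.60) + 0.2(4.54) = 18.20
Eq. 4: 1.4(10.11) + 0.2(2.60) + 0.2(4.54) + 0.7(5.99) = 19.78
Eq. 5: 1.35(10.11) = 13.65
Eq. 6: 1.35(10.11) + 1.5(4.54) + 0.6(2.60) = 22.02
Maximum is from combination 6.

22.02 kPa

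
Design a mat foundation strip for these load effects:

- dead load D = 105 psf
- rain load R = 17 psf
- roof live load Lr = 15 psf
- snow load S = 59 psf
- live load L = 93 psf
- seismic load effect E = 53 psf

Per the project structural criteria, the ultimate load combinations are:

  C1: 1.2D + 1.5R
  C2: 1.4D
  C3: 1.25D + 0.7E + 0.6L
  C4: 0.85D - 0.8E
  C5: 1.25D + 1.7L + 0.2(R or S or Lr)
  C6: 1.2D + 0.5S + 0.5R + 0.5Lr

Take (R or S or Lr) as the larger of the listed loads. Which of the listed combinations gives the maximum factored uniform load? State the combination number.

Combination 5

(R or S or Lr) → S = 59 psf.
C1: 1.2(105) + 1.5(17) = 151.5
C2: 1.4(105) = 147.0
C3: 1.25(105) + 0.7(53) + 0.6(93) = 224.2
C4: 0.85(105) - 0.8(53) = 46.9
C5: 1.25(105) + 1.7(93) + 0.2(59) = 301.2
C6: 1.2(105) + 0.5(59) + 0.5(17) + 0.5(15) = 171.5
The largest value is 301.2 psf from combination 5.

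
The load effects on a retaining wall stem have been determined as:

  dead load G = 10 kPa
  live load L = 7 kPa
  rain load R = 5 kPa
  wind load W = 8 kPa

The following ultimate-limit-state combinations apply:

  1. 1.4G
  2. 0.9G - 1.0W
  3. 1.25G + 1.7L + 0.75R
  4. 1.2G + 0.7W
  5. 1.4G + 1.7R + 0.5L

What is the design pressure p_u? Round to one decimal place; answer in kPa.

1. 1.4(10) = 14.0
2. 0.9(10) - 1.0(8) = 1.0
3. 1.25(10) + 1.7(7) + 0.75(5) = 28.2
4. 1.2(10) + 0.7(8) = 17.6
5. 1.4(10) + 1.7(5) + 0.5(7) = 26.0
Maximum is from combination 3.

28.2 kPa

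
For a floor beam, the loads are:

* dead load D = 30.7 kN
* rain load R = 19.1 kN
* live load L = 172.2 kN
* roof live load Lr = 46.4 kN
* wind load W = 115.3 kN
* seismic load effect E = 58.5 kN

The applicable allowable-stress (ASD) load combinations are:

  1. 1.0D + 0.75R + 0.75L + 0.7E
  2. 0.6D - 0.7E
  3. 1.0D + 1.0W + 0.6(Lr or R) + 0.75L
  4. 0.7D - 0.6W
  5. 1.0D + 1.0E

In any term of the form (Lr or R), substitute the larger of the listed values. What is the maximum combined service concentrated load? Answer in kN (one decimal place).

303.0 kN

(Lr or R) → Lr = 46.4 kN.
1. 1.0(30.7) + 0.75(19.1) + 0.75(172.2) + 0.7(58.5) = 215.1
2. 0.6(30.7) - 0.7(58.5) = -22.5
3. 1.0(30.7) + 1.0(115.3) + 0.6(46.4) + 0.75(172.2) = 30.7 + 115.3 + 27.8 + 129.2 = 303.0
4. 0.7(30.7) - 0.6(115.3) = 21.5 - 69.2 = -47.7
5. 1.0(30.7) + 1.0(58.5) = 30.7 + 58.5 = 89.2
Maximum is from combination 3.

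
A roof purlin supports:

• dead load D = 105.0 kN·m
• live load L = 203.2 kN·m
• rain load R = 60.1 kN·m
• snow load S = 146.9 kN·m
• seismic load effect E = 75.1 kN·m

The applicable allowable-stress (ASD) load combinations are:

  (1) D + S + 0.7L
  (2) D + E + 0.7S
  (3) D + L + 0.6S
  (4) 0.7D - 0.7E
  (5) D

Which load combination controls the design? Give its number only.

(1) 1.0(105.0) + 1.0(146.9) + 0.7(203.2) = 105.00 + 146.90 + 142.24 = 394.14
(2) 1.0(105.0) + 1.0(75.1) + 0.7(146.9) = 105.00 + 75.10 + 102.83 = 282.93
(3) 1.0(105.0) + 1.0(203.2) + 0.6(146.9) = 105.00 + 203.20 + 88.14 = 396.34
(4) 0.7(105.0) - 0.7(75.1) = 73.50 - 52.57 = 20.93
(5) 1.0(105.0) = 105.00
The largest value is 396.34 kN·m from combination 3.

Combination 3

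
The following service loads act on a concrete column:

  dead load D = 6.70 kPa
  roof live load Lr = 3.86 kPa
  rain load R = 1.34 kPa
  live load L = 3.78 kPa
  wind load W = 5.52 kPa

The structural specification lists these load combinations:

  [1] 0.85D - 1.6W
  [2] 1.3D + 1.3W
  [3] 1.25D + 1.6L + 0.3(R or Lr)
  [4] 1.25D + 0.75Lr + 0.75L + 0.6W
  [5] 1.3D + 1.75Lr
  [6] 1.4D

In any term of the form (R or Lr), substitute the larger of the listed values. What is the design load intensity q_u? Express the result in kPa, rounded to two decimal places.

17.42 kPa

(R or Lr) → Lr = 3.86 kPa.
[1] 0.85(6.70) - 1.6(5.52) = -3.14
[2] 1.3(6.70) + 1.3(5.52) = 15.89
[3] 1.25(6.70) + 1.6(3.78) + 0.3(3.86) = 15.58
[4] 1.25(6.70) + 0.75(3.86) + 0.75(3.78) + 0.6(5.52) = 17.42
[5] 1.3(6.70) + 1.75(3.86) = 15.47
[6] 1.4(6.70) = 9.38
Combination 4 governs: q_u = 17.42 kPa.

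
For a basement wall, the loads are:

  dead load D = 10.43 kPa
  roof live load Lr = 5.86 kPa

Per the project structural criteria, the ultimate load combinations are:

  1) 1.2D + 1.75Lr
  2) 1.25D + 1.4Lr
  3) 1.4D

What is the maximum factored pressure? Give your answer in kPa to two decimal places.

1) 1.2(10.43) + 1.75(5.86) = 22.77
2) 1.25(10.43) + 1.4(5.86) = 13.04 + 8.20 = 21.24
3) 1.4(10.43) = 14.60
Maximum is from combination 1.

22.77 kPa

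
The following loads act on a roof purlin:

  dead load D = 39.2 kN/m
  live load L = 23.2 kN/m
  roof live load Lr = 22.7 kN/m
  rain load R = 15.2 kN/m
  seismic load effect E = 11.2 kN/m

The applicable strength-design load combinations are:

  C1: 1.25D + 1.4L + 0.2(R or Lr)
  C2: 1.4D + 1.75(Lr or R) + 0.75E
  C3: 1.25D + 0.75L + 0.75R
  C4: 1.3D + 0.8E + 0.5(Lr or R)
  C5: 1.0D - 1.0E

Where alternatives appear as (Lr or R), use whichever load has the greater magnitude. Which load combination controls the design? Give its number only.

Combination 2

(R or Lr) → Lr = 22.7 kN/m; (Lr or R) → Lr = 22.7 kN/m.
C1: 1.25(39.2) + 1.4(23.2) + 0.2(22.7) = 86.02
C2: 1.4(39.2) + 1.75(22.7) + 0.75(11.2) = 103.01
C3: 1.25(39.2) + 0.75(23.2) + 0.75(15.2) = 77.80
C4: 1.3(39.2) + 0.8(11.2) + 0.5(22.7) = 71.27
C5: 1.0(39.2) - 1.0(11.2) = 28.00
The largest value is 103.01 kN/m from combination 2.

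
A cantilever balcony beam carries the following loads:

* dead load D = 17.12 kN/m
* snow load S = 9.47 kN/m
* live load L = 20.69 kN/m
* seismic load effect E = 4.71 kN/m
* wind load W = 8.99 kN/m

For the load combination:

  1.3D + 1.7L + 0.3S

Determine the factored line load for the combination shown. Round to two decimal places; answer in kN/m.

1.3(17.12) + 1.7(20.69) + 0.3(9.47) = 60.27
w_u = 60.27 kN/m.

60.27 kN/m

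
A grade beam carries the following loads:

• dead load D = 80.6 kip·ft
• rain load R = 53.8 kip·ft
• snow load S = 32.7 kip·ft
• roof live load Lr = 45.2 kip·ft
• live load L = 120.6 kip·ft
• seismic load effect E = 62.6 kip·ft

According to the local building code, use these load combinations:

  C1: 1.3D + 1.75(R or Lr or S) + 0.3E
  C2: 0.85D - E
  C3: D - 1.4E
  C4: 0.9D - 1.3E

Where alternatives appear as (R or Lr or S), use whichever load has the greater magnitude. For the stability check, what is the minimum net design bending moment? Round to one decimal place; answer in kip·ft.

-8.8 kip·ft

(R or Lr or S) → R = 53.8 kip·ft.
C1: 1.3(80.6) + 1.75(53.8) + 0.3(62.6) = 217.7
C2: 0.85(80.6) - 1.0(62.6) = 68.5 - 62.6 = 5.9
C3: 1.0(80.6) - 1.4(62.6) = 80.6 - 87.6 = -7.0
C4: 0.9(80.6) - 1.3(62.6) = -8.8
Combination 4 gives the minimum: -8.8 kip·ft.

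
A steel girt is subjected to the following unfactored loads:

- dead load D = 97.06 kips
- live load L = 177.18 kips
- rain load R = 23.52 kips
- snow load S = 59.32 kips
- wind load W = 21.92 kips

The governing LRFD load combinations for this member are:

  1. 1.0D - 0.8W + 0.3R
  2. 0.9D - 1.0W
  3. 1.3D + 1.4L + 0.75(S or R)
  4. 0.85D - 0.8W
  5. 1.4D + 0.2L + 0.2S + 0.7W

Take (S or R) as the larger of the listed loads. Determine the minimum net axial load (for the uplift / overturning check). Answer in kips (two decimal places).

64.97 kips

(S or R) → S = 59.32 kips.
1. 1.0(97.06) - 0.8(21.92) + 0.3(23.52) = 86.58
2. 0.9(97.06) - 1.0(21.92) = 65.43
3. 1.3(97.06) + 1.4(177.18) + 0.75(59.32) = 418.72
4. 0.85(97.06) - 0.8(21.92) = 64.97
5. 1.4(97.06) + 0.2(177.18) + 0.2(59.32) + 0.7(21.92) = 198.53
Combination 4 gives the minimum: 64.97 kips.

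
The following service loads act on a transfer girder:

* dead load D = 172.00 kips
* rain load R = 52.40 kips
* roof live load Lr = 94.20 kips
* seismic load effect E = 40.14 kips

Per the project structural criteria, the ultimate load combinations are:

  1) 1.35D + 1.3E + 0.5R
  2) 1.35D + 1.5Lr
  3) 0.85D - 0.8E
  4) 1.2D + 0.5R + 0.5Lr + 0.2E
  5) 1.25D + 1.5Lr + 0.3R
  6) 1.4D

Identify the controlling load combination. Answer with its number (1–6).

Combination 2

1) 1.35(172.00) + 1.3(40.14) + 0.5(52.40) = 310.58
2) 1.35(172.00) + 1.5(94.20) = 373.50
3) 0.85(172.00) - 0.8(40.14) = 114.09
4) 1.2(172.00) + 0.5(52.40) + 0.5(94.20) + 0.2(40.14) = 287.73
5) 1.25(172.00) + 1.5(94.20) + 0.3(52.40) = 372.02
6) 1.4(172.00) = 240.80
The largest value is 373.50 kips from combination 2.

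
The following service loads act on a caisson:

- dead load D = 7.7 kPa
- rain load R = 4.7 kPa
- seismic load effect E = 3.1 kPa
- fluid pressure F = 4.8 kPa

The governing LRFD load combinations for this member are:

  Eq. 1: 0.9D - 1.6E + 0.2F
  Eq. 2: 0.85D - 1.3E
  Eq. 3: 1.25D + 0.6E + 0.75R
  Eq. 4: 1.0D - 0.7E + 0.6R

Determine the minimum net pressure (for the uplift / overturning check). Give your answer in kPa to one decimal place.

Eq. 1: 0.9(7.7) - 1.6(3.1) + 0.2(4.8) = 6.9 - 5.0 + 1.0 = 2.9
Eq. 2: 0.85(7.7) - 1.3(3.1) = 6.5 - 4.0 = 2.5
Eq. 3: 1.25(7.7) + 0.6(3.1) + 0.75(4.7) = 9.6 + 1.9 + 3.5 = 15.0
Eq. 4: 1.0(7.7) - 0.7(3.1) + 0.6(4.7) = 8.4
Combination 2 gives the minimum: 2.5 kPa.

2.5 kPa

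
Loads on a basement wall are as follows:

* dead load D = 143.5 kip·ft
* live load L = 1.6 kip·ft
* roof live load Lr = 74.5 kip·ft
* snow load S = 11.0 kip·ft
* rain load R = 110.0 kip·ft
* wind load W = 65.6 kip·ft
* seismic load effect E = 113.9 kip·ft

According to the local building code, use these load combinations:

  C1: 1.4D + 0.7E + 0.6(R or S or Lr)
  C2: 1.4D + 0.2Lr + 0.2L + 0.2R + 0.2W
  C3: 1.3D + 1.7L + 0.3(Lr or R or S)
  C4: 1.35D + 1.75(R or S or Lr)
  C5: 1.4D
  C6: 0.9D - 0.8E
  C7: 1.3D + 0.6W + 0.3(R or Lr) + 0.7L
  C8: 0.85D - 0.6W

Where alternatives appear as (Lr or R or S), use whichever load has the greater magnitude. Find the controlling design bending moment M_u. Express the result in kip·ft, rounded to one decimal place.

386.2 kip·ft

(R or S or Lr) → R = 110.0 kip·ft; (Lr or R or S) → R = 110.0 kip·ft; (R or Lr) → R = 110.0 kip·ft.
C1: 1.4(143.5) + 0.7(113.9) + 0.6(110.0) = 200.9 + 79.7 + 66.0 = 346.6
C2: 1.4(143.5) + 0.2(74.5) + 0.2(1.6) + 0.2(110.0) + 0.2(65.6) = 200.9 + 14.9 + 0.3 + 22.0 + 13.1 = 251.2
C3: 1.3(143.5) + 1.7(1.6) + 0.3(110.0) = 186.6 + 2.7 + 33.0 = 222.3
C4: 1.35(143.5) + 1.75(110.0) = 193.7 + 192.5 = 386.2
C5: 1.4(143.5) = 200.9
C6: 0.9(143.5) - 0.8(113.9) = 38.0
C7: 1.3(143.5) + 0.6(65.6) + 0.3(110.0) + 0.7(1.6) = 260.0
C8: 0.85(143.5) - 0.6(65.6) = 122.0 - 39.4 = 82.6
The controlling combination is 4, giving 386.2 kip·ft.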